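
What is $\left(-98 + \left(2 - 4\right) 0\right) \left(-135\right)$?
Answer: $13230$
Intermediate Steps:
$\left(-98 + \left(2 - 4\right) 0\right) \left(-135\right) = \left(-98 - 0\right) \left(-135\right) = \left(-98 + 0\right) \left(-135\right) = \left(-98\right) \left(-135\right) = 13230$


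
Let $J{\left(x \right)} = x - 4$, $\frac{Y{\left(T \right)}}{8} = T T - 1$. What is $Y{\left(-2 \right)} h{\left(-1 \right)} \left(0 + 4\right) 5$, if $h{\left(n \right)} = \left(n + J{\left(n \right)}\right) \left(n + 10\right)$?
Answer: $-25920$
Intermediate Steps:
$Y{\left(T \right)} = -8 + 8 T^{2}$ ($Y{\left(T \right)} = 8 \left(T T - 1\right) = 8 \left(T^{2} - 1\right) = 8 \left(-1 + T^{2}\right) = -8 + 8 T^{2}$)
$J{\left(x \right)} = -4 + x$ ($J{\left(x \right)} = x - 4 = -4 + x$)
$h{\left(n \right)} = \left(-4 + 2 n\right) \left(10 + n\right)$ ($h{\left(n \right)} = \left(n + \left(-4 + n\right)\right) \left(n + 10\right) = \left(-4 + 2 n\right) \left(10 + n\right)$)
$Y{\left(-2 \right)} h{\left(-1 \right)} \left(0 + 4\right) 5 = \left(-8 + 8 \left(-2\right)^{2}\right) \left(-40 + 2 \left(-1\right)^{2} + 16 \left(-1\right)\right) \left(0 + 4\right) 5 = \left(-8 + 8 \cdot 4\right) \left(-40 + 2 \cdot 1 - 16\right) 4 \cdot 5 = \left(-8 + 32\right) \left(-40 + 2 - 16\right) 20 = 24 \left(-54\right) 20 = \left(-1296\right) 20 = -25920$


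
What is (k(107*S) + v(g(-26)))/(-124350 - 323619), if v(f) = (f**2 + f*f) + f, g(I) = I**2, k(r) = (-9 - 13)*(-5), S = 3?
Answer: -914738/447969 ≈ -2.0420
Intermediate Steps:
k(r) = 110 (k(r) = -22*(-5) = 110)
v(f) = f + 2*f**2 (v(f) = (f**2 + f**2) + f = 2*f**2 + f = f + 2*f**2)
(k(107*S) + v(g(-26)))/(-124350 - 323619) = (110 + (-26)**2*(1 + 2*(-26)**2))/(-124350 - 323619) = (110 + 676*(1 + 2*676))/(-447969) = (110 + 676*(1 + 1352))*(-1/447969) = (110 + 676*1353)*(-1/447969) = (110 + 914628)*(-1/447969) = 914738*(-1/447969) = -914738/447969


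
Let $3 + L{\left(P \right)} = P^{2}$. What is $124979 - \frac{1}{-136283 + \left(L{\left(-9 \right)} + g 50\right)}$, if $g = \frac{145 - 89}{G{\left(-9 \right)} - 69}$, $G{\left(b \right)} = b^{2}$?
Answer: $\frac{50980808788}{407915} \approx 1.2498 \cdot 10^{5}$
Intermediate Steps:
$L{\left(P \right)} = -3 + P^{2}$
$g = \frac{14}{3}$ ($g = \frac{145 - 89}{\left(-9\right)^{2} - 69} = \frac{56}{81 - 69} = \frac{56}{12} = 56 \cdot \frac{1}{12} = \frac{14}{3} \approx 4.6667$)
$124979 - \frac{1}{-136283 + \left(L{\left(-9 \right)} + g 50\right)} = 124979 - \frac{1}{-136283 + \left(\left(-3 + \left(-9\right)^{2}\right) + \frac{14}{3} \cdot 50\right)} = 124979 - \frac{1}{-136283 + \left(\left(-3 + 81\right) + \frac{700}{3}\right)} = 124979 - \frac{1}{-136283 + \left(78 + \frac{700}{3}\right)} = 124979 - \frac{1}{-136283 + \frac{934}{3}} = 124979 - \frac{1}{- \frac{407915}{3}} = 124979 - - \frac{3}{407915} = 124979 + \frac{3}{407915} = \frac{50980808788}{407915}$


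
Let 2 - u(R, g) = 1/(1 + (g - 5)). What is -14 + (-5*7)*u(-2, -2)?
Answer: -539/6 ≈ -89.833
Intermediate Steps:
u(R, g) = 2 - 1/(-4 + g) (u(R, g) = 2 - 1/(1 + (g - 5)) = 2 - 1/(1 + (-5 + g)) = 2 - 1/(-4 + g))
-14 + (-5*7)*u(-2, -2) = -14 + (-5*7)*((-9 + 2*(-2))/(-4 - 2)) = -14 - 35*(-9 - 4)/(-6) = -14 - (-35)*(-13)/6 = -14 - 35*13/6 = -14 - 455/6 = -539/6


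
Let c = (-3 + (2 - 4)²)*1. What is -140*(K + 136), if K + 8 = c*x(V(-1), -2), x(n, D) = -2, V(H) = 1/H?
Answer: -17640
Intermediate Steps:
c = 1 (c = (-3 + (-2)²)*1 = (-3 + 4)*1 = 1*1 = 1)
K = -10 (K = -8 + 1*(-2) = -8 - 2 = -10)
-140*(K + 136) = -140*(-10 + 136) = -140*126 = -17640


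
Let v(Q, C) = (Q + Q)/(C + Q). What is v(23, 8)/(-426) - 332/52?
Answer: -548348/85839 ≈ -6.3881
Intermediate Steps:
v(Q, C) = 2*Q/(C + Q) (v(Q, C) = (2*Q)/(C + Q) = 2*Q/(C + Q))
v(23, 8)/(-426) - 332/52 = (2*23/(8 + 23))/(-426) - 332/52 = (2*23/31)*(-1/426) - 332*1/52 = (2*23*(1/31))*(-1/426) - 83/13 = (46/31)*(-1/426) - 83/13 = -23/6603 - 83/13 = -548348/85839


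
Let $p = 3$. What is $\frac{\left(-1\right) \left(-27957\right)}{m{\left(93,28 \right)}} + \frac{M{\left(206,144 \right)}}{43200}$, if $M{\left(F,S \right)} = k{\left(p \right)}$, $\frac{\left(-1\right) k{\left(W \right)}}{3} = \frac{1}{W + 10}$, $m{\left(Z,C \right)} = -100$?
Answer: $- \frac{10467101}{37440} \approx -279.57$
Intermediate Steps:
$k{\left(W \right)} = - \frac{3}{10 + W}$ ($k{\left(W \right)} = - \frac{3}{W + 10} = - \frac{3}{10 + W}$)
$M{\left(F,S \right)} = - \frac{3}{13}$ ($M{\left(F,S \right)} = - \frac{3}{10 + 3} = - \frac{3}{13}$)
$\frac{\left(-1\right) \left(-27957\right)}{m{\left(93,28 \right)}} + \frac{M{\left(206,144 \right)}}{43200} = \frac{\left(-1\right) \left(-27957\right)}{-100} - \frac{3}{13 \cdot 43200} = 27957 \left(- \frac{1}{100}\right) - \frac{1}{187200} = - \frac{27957}{100} - \frac{1}{187200} = - \frac{10467101}{37440}$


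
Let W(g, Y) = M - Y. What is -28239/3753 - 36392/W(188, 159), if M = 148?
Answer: 45422849/13761 ≈ 3300.8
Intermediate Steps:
W(g, Y) = 148 - Y
-28239/3753 - 36392/W(188, 159) = -28239/3753 - 36392/(148 - 1*159) = -28239*1/3753 - 36392/(148 - 159) = -9413/1251 - 36392/(-11) = -9413/1251 - 36392*(-1/11) = -9413/1251 + 36392/11 = 45422849/13761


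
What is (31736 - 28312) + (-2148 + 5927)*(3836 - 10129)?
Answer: -23777823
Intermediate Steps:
(31736 - 28312) + (-2148 + 5927)*(3836 - 10129) = 3424 + 3779*(-6293) = 3424 - 23781247 = -23777823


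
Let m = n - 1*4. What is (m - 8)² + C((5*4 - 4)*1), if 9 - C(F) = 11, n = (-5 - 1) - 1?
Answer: 359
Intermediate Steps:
n = -7 (n = -6 - 1 = -7)
C(F) = -2 (C(F) = 9 - 1*11 = 9 - 11 = -2)
m = -11 (m = -7 - 1*4 = -7 - 4 = -11)
(m - 8)² + C((5*4 - 4)*1) = (-11 - 8)² - 2 = (-19)² - 2 = 361 - 2 = 359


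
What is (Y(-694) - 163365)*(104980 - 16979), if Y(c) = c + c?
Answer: -14498428753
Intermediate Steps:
Y(c) = 2*c
(Y(-694) - 163365)*(104980 - 16979) = (2*(-694) - 163365)*(104980 - 16979) = (-1388 - 163365)*88001 = -164753*88001 = -14498428753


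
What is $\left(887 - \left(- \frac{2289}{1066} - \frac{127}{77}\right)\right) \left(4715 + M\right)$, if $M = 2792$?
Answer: $\frac{548899596083}{82082} \approx 6.6872 \cdot 10^{6}$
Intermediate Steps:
$\left(887 - \left(- \frac{2289}{1066} - \frac{127}{77}\right)\right) \left(4715 + M\right) = \left(887 - \left(- \frac{2289}{1066} - \frac{127}{77}\right)\right) \left(4715 + 2792\right) = \left(887 - - \frac{311635}{82082}\right) 7507 = \left(887 + \left(\frac{127}{77} + \frac{2289}{1066}\right)\right) 7507 = \left(887 + \frac{311635}{82082}\right) 7507 = \frac{73118369}{82082} \cdot 7507 = \frac{548899596083}{82082}$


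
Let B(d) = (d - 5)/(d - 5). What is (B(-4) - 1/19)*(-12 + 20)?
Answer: 144/19 ≈ 7.5789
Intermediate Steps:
B(d) = 1 (B(d) = (-5 + d)/(-5 + d) = 1)
(B(-4) - 1/19)*(-12 + 20) = (1 - 1/19)*(-12 + 20) = (1 - 1*1/19)*8 = (1 - 1/19)*8 = (18/19)*8 = 144/19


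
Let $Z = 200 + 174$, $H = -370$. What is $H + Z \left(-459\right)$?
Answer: $-172036$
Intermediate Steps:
$Z = 374$
$H + Z \left(-459\right) = -370 + 374 \left(-459\right) = -370 - 171666 = -172036$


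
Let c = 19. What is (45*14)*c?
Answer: 11970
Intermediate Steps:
(45*14)*c = (45*14)*19 = 630*19 = 11970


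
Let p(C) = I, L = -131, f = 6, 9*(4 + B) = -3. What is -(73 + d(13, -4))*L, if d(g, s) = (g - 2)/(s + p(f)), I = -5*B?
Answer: 511162/53 ≈ 9644.6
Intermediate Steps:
B = -13/3 (B = -4 + (1/9)*(-3) = -4 - 1/3 = -13/3 ≈ -4.3333)
I = 65/3 (I = -5*(-13/3) = 65/3 ≈ 21.667)
p(C) = 65/3
d(g, s) = (-2 + g)/(65/3 + s) (d(g, s) = (g - 2)/(s + 65/3) = (-2 + g)/(65/3 + s))
-(73 + d(13, -4))*L = -(73 + 3*(-2 + 13)/(65 + 3*(-4)))*(-131) = -(73 + 3*11/(65 - 12))*(-131) = -(73 + 3*11/53)*(-131) = -(73 + 3*(1/53)*11)*(-131) = -(73 + 33/53)*(-131) = -3902*(-131)/53 = -1*(-511162/53) = 511162/53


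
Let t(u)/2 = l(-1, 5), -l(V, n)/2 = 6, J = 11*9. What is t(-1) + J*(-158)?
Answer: -15666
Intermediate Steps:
J = 99
l(V, n) = -12 (l(V, n) = -2*6 = -12)
t(u) = -24 (t(u) = 2*(-12) = -24)
t(-1) + J*(-158) = -24 + 99*(-158) = -24 - 15642 = -15666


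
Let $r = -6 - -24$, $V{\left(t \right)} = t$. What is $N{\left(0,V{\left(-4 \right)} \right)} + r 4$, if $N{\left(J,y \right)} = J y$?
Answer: $72$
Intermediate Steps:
$r = 18$ ($r = -6 + 24 = 18$)
$N{\left(0,V{\left(-4 \right)} \right)} + r 4 = 0 \left(-4\right) + 18 \cdot 4 = 0 + 72 = 72$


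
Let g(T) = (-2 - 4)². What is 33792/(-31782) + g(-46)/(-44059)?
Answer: -248330980/233380523 ≈ -1.0641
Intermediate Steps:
g(T) = 36 (g(T) = (-6)² = 36)
33792/(-31782) + g(-46)/(-44059) = 33792/(-31782) + 36/(-44059) = 33792*(-1/31782) + 36*(-1/44059) = -5632/5297 - 36/44059 = -248330980/233380523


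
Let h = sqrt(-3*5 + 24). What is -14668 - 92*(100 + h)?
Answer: -24144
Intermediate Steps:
h = 3 (h = sqrt(-15 + 24) = sqrt(9) = 3)
-14668 - 92*(100 + h) = -14668 - 92*(100 + 3) = -14668 - 92*103 = -14668 - 9476 = -24144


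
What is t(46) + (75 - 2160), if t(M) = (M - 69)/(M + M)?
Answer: -8341/4 ≈ -2085.3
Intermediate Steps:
t(M) = (-69 + M)/(2*M) (t(M) = (-69 + M)/((2*M)) = (-69 + M)*(1/(2*M)) = (-69 + M)/(2*M))
t(46) + (75 - 2160) = (1/2)*(-69 + 46)/46 + (75 - 2160) = (1/2)*(1/46)*(-23) - 2085 = -1/4 - 2085 = -8341/4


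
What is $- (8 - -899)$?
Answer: $-907$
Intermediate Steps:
$- (8 - -899) = - (8 + 899) = \left(-1\right) 907 = -907$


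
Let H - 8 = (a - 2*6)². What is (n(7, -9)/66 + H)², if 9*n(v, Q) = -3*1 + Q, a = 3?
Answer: 77598481/9801 ≈ 7917.4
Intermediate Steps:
H = 89 (H = 8 + (3 - 2*6)² = 8 + (3 - 12)² = 8 + (-9)² = 8 + 81 = 89)
n(v, Q) = -⅓ + Q/9 (n(v, Q) = (-3*1 + Q)/9 = (-3 + Q)/9 = -⅓ + Q/9)
(n(7, -9)/66 + H)² = ((-⅓ + (⅑)*(-9))/66 + 89)² = ((-⅓ - 1)*(1/66) + 89)² = (-4/3*1/66 + 89)² = (-2/99 + 89)² = (8809/99)² = 77598481/9801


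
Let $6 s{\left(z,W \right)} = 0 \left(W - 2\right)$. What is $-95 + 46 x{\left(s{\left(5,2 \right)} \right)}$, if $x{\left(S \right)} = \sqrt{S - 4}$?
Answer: $-95 + 92 i \approx -95.0 + 92.0 i$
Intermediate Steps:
$s{\left(z,W \right)} = 0$ ($s{\left(z,W \right)} = \frac{0 \left(W - 2\right)}{6} = \frac{0 \left(-2 + W\right)}{6} = \frac{1}{6} \cdot 0 = 0$)
$x{\left(S \right)} = \sqrt{-4 + S}$
$-95 + 46 x{\left(s{\left(5,2 \right)} \right)} = -95 + 46 \sqrt{-4 + 0} = -95 + 46 \sqrt{-4} = -95 + 46 \cdot 2 i = -95 + 92 i$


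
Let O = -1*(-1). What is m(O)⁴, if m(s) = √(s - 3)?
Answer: 4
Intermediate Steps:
O = 1
m(s) = √(-3 + s)
m(O)⁴ = (√(-3 + 1))⁴ = (√(-2))⁴ = (I*√2)⁴ = 4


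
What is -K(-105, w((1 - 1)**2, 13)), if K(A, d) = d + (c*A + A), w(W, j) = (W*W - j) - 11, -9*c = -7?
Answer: 632/3 ≈ 210.67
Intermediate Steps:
c = 7/9 (c = -1/9*(-7) = 7/9 ≈ 0.77778)
w(W, j) = -11 + W**2 - j (w(W, j) = (W**2 - j) - 11 = -11 + W**2 - j)
K(A, d) = d + 16*A/9 (K(A, d) = d + (7*A/9 + A) = d + 16*A/9)
-K(-105, w((1 - 1)**2, 13)) = -((-11 + ((1 - 1)**2)**2 - 1*13) + (16/9)*(-105)) = -((-11 + (0**2)**2 - 13) - 560/3) = -((-11 + 0**2 - 13) - 560/3) = -((-11 + 0 - 13) - 560/3) = -(-24 - 560/3) = -1*(-632/3) = 632/3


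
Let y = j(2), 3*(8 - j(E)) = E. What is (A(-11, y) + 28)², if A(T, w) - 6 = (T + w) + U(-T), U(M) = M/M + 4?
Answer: 11236/9 ≈ 1248.4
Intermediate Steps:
j(E) = 8 - E/3
y = 22/3 (y = 8 - ⅓*2 = 8 - ⅔ = 22/3 ≈ 7.3333)
U(M) = 5 (U(M) = 1 + 4 = 5)
A(T, w) = 11 + T + w (A(T, w) = 6 + ((T + w) + 5) = 6 + (5 + T + w) = 11 + T + w)
(A(-11, y) + 28)² = ((11 - 11 + 22/3) + 28)² = (22/3 + 28)² = (106/3)² = 11236/9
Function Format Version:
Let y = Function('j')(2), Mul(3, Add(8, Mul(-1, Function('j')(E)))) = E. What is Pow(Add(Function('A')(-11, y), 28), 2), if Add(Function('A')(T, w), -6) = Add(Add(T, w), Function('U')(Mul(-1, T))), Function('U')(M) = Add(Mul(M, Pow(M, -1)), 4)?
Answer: Rational(11236, 9) ≈ 1248.4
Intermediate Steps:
Function('j')(E) = Add(8, Mul(Rational(-1, 3), E))
y = Rational(22, 3) (y = Add(8, Mul(Rational(-1, 3), 2)) = Add(8, Rational(-2, 3)) = Rational(22, 3) ≈ 7.3333)
Function('U')(M) = 5 (Function('U')(M) = Add(1, 4) = 5)
Function('A')(T, w) = Add(11, T, w) (Function('A')(T, w) = Add(6, Add(Add(T, w), 5)) = Add(6, Add(5, T, w)) = Add(11, T, w))
Pow(Add(Function('A')(-11, y), 28), 2) = Pow(Add(Add(11, -11, Rational(22, 3)), 28), 2) = Pow(Add(Rational(22, 3), 28), 2) = Pow(Rational(106, 3), 2) = Rational(11236, 9)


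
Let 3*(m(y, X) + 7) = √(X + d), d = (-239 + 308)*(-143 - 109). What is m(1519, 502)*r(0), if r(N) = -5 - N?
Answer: 35 - 5*I*√16886/3 ≈ 35.0 - 216.58*I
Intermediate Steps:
d = -17388 (d = 69*(-252) = -17388)
m(y, X) = -7 + √(-17388 + X)/3 (m(y, X) = -7 + √(X - 17388)/3 = -7 + √(-17388 + X)/3)
m(1519, 502)*r(0) = (-7 + √(-17388 + 502)/3)*(-5 - 1*0) = (-7 + √(-16886)/3)*(-5 + 0) = (-7 + (I*√16886)/3)*(-5) = (-7 + I*√16886/3)*(-5) = 35 - 5*I*√16886/3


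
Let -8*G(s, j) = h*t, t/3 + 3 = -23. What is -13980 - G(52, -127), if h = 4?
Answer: -14019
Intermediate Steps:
t = -78 (t = -9 + 3*(-23) = -9 - 69 = -78)
G(s, j) = 39 (G(s, j) = -(-78)/2 = -⅛*(-312) = 39)
-13980 - G(52, -127) = -13980 - 1*39 = -13980 - 39 = -14019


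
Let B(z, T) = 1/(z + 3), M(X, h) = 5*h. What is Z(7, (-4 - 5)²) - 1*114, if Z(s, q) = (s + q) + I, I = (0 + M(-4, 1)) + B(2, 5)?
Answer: -104/5 ≈ -20.800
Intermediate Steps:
B(z, T) = 1/(3 + z)
I = 26/5 (I = (0 + 5*1) + 1/(3 + 2) = (0 + 5) + 1/5 = 5 + ⅕ = 26/5 ≈ 5.2000)
Z(s, q) = 26/5 + q + s (Z(s, q) = (s + q) + 26/5 = (q + s) + 26/5 = 26/5 + q + s)
Z(7, (-4 - 5)²) - 1*114 = (26/5 + (-4 - 5)² + 7) - 1*114 = (26/5 + (-9)² + 7) - 114 = (26/5 + 81 + 7) - 114 = 466/5 - 114 = -104/5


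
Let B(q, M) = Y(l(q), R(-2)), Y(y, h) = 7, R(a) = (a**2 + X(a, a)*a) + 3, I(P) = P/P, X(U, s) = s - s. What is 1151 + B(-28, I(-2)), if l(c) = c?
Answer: 1158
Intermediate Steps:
X(U, s) = 0
I(P) = 1
R(a) = 3 + a**2 (R(a) = (a**2 + 0*a) + 3 = (a**2 + 0) + 3 = a**2 + 3 = 3 + a**2)
B(q, M) = 7
1151 + B(-28, I(-2)) = 1151 + 7 = 1158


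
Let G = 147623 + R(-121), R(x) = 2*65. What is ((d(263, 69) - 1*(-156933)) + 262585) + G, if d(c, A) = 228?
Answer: 567499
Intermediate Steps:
R(x) = 130
G = 147753 (G = 147623 + 130 = 147753)
((d(263, 69) - 1*(-156933)) + 262585) + G = ((228 - 1*(-156933)) + 262585) + 147753 = ((228 + 156933) + 262585) + 147753 = (157161 + 262585) + 147753 = 419746 + 147753 = 567499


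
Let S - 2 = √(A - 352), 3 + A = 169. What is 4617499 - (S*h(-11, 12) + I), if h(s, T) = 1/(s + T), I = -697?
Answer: 4618194 - I*√186 ≈ 4.6182e+6 - 13.638*I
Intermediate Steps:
A = 166 (A = -3 + 169 = 166)
h(s, T) = 1/(T + s)
S = 2 + I*√186 (S = 2 + √(166 - 352) = 2 + √(-186) = 2 + I*√186 ≈ 2.0 + 13.638*I)
4617499 - (S*h(-11, 12) + I) = 4617499 - ((2 + I*√186)/(12 - 11) - 697) = 4617499 - ((2 + I*√186)/1 - 697) = 4617499 - ((2 + I*√186)*1 - 697) = 4617499 - ((2 + I*√186) - 697) = 4617499 - (-695 + I*√186) = 4617499 + (695 - I*√186) = 4618194 - I*√186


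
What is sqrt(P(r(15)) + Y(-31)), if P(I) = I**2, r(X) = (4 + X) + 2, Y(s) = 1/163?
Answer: 2*sqrt(2929273)/163 ≈ 21.000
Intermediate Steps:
Y(s) = 1/163
r(X) = 6 + X
sqrt(P(r(15)) + Y(-31)) = sqrt((6 + 15)**2 + 1/163) = sqrt(21**2 + 1/163) = sqrt(441 + 1/163) = sqrt(71884/163) = 2*sqrt(2929273)/163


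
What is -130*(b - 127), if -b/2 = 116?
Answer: 46670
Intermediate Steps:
b = -232 (b = -2*116 = -232)
-130*(b - 127) = -130*(-232 - 127) = -130*(-359) = 46670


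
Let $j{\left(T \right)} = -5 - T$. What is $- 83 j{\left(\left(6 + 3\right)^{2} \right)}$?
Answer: $7138$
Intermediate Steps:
$- 83 j{\left(\left(6 + 3\right)^{2} \right)} = - 83 \left(-5 - \left(6 + 3\right)^{2}\right) = - 83 \left(-5 - 9^{2}\right) = - 83 \left(-5 - 81\right) = \left(-83\right) \left(-86\right) = 7138$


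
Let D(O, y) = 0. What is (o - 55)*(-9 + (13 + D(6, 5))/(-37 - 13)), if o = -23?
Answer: 18057/25 ≈ 722.28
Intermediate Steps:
(o - 55)*(-9 + (13 + D(6, 5))/(-37 - 13)) = (-23 - 55)*(-9 + (13 + 0)/(-37 - 13)) = -78*(-9 + 13/(-50)) = -78*(-9 + 13*(-1/50)) = -78*(-9 - 13/50) = -78*(-463/50) = 18057/25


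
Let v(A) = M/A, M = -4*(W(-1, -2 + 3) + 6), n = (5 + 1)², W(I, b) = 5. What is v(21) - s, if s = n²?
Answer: -27260/21 ≈ -1298.1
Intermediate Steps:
n = 36 (n = 6² = 36)
s = 1296 (s = 36² = 1296)
M = -44 (M = -4*(5 + 6) = -4*11 = -44)
v(A) = -44/A
v(21) - s = -44/21 - 1*1296 = -44*1/21 - 1296 = -44/21 - 1296 = -27260/21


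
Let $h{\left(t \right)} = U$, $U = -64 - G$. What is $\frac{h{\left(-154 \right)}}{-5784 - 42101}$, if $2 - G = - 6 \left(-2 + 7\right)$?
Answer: $\frac{96}{47885} \approx 0.0020048$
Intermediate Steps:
$G = 32$ ($G = 2 - - 6 \left(-2 + 7\right) = 2 - \left(-6\right) 5 = 2 - -30 = 2 + 30 = 32$)
$U = -96$ ($U = -64 - 32 = -96$)
$h{\left(t \right)} = -96$
$\frac{h{\left(-154 \right)}}{-5784 - 42101} = - \frac{96}{-5784 - 42101} = - \frac{96}{-47885} = \left(-96\right) \left(- \frac{1}{47885}\right) = \frac{96}{47885}$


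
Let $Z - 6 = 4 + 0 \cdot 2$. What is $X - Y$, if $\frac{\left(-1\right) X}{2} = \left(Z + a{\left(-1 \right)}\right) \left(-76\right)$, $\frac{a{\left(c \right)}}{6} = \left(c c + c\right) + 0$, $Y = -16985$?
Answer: $18505$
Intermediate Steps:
$a{\left(c \right)} = 6 c + 6 c^{2}$ ($a{\left(c \right)} = 6 \left(\left(c c + c\right) + 0\right) = 6 \left(\left(c^{2} + c\right) + 0\right) = 6 \left(\left(c + c^{2}\right) + 0\right) = 6 \left(c + c^{2}\right) = 6 c + 6 c^{2}$)
$Z = 10$ ($Z = 6 + \left(4 + 0 \cdot 2\right) = 6 + \left(4 + 0\right) = 6 + 4 = 10$)
$X = 1520$ ($X = - 2 \left(10 + 6 \left(-1\right) \left(1 - 1\right)\right) \left(-76\right) = - 2 \left(10 + 6 \left(-1\right) 0\right) \left(-76\right) = - 2 \left(10 + 0\right) \left(-76\right) = - 2 \cdot 10 \left(-76\right) = \left(-2\right) \left(-760\right) = 1520$)
$X - Y = 1520 - -16985 = 1520 + 16985 = 18505$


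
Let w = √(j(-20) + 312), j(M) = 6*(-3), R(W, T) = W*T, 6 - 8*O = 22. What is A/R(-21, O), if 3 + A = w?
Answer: -1/14 + √6/6 ≈ 0.33682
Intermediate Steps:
O = -2 (O = ¾ - ⅛*22 = ¾ - 11/4 = -2)
R(W, T) = T*W
j(M) = -18
w = 7*√6 (w = √(-18 + 312) = √294 = 7*√6 ≈ 17.146)
A = -3 + 7*√6 ≈ 14.146
A/R(-21, O) = (-3 + 7*√6)/((-2*(-21))) = (-3 + 7*√6)/42 = (-3 + 7*√6)*(1/42) = -1/14 + √6/6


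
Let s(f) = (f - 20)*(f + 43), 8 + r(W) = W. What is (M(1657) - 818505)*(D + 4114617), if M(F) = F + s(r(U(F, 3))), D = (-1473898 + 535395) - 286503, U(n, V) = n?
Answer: 5604169365620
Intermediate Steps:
r(W) = -8 + W
s(f) = (-20 + f)*(43 + f)
D = -1225006 (D = -938503 - 286503 = -1225006)
M(F) = -1044 + (-8 + F)² + 24*F (M(F) = F + (-860 + (-8 + F)² + 23*(-8 + F)) = F + (-860 + (-8 + F)² + (-184 + 23*F)) = F + (-1044 + (-8 + F)² + 23*F) = -1044 + (-8 + F)² + 24*F)
(M(1657) - 818505)*(D + 4114617) = ((-980 + 1657² + 8*1657) - 818505)*(-1225006 + 4114617) = ((-980 + 2745649 + 13256) - 818505)*2889611 = (2757925 - 818505)*2889611 = 1939420*2889611 = 5604169365620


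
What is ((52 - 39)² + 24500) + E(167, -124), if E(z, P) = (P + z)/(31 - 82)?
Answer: 1258076/51 ≈ 24668.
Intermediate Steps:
E(z, P) = -P/51 - z/51 (E(z, P) = (P + z)/(-51) = (P + z)*(-1/51) = -P/51 - z/51)
((52 - 39)² + 24500) + E(167, -124) = ((52 - 39)² + 24500) + (-1/51*(-124) - 1/51*167) = (13² + 24500) + (124/51 - 167/51) = (169 + 24500) - 43/51 = 24669 - 43/51 = 1258076/51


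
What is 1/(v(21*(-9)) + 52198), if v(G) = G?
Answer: 1/52009 ≈ 1.9227e-5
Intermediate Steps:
1/(v(21*(-9)) + 52198) = 1/(21*(-9) + 52198) = 1/(-189 + 52198) = 1/52009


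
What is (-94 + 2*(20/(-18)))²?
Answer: 749956/81 ≈ 9258.7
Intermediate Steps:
(-94 + 2*(20/(-18)))² = (-94 + 2*(20*(-1/18)))² = (-94 + 2*(-10/9))² = (-94 - 20/9)² = (-866/9)² = 749956/81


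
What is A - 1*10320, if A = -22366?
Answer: -32686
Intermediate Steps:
A - 1*10320 = -22366 - 1*10320 = -22366 - 10320 = -32686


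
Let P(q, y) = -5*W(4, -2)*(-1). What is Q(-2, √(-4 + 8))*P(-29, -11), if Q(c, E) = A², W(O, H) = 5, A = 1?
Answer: 25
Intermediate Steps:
P(q, y) = 25 (P(q, y) = -5*5*(-1) = -25*(-1) = 25)
Q(c, E) = 1 (Q(c, E) = 1² = 1)
Q(-2, √(-4 + 8))*P(-29, -11) = 1*25 = 25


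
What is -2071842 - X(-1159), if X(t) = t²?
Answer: -3415123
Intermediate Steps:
-2071842 - X(-1159) = -2071842 - 1*(-1159)² = -2071842 - 1*1343281 = -2071842 - 1343281 = -3415123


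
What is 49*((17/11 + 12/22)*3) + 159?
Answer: 5130/11 ≈ 466.36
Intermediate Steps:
49*((17/11 + 12/22)*3) + 159 = 49*((17*(1/11) + 12*(1/22))*3) + 159 = 49*((17/11 + 6/11)*3) + 159 = 49*((23/11)*3) + 159 = 49*(69/11) + 159 = 3381/11 + 159 = 5130/11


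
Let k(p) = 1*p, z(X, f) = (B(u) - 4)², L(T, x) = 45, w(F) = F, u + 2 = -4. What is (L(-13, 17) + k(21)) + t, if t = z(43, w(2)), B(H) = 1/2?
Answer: 313/4 ≈ 78.250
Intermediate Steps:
u = -6 (u = -2 - 4 = -6)
B(H) = ½ (B(H) = 1*(½) = ½)
z(X, f) = 49/4 (z(X, f) = (½ - 4)² = (-7/2)² = 49/4)
t = 49/4 ≈ 12.250
k(p) = p
(L(-13, 17) + k(21)) + t = (45 + 21) + 49/4 = 66 + 49/4 = 313/4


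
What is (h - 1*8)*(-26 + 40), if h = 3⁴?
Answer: 1022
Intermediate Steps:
h = 81
(h - 1*8)*(-26 + 40) = (81 - 1*8)*(-26 + 40) = (81 - 8)*14 = 73*14 = 1022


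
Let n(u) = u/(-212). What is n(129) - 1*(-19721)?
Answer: 4180723/212 ≈ 19720.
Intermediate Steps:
n(u) = -u/212 (n(u) = u*(-1/212) = -u/212)
n(129) - 1*(-19721) = -1/212*129 - 1*(-19721) = -129/212 + 19721 = 4180723/212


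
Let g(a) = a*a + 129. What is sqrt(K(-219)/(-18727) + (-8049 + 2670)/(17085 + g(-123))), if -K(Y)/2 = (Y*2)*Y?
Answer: sqrt(410795874480552911)/201895787 ≈ 3.1746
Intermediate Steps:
K(Y) = -4*Y**2 (K(Y) = -2*Y*2*Y = -2*2*Y*Y = -4*Y**2)
g(a) = 129 + a**2 (g(a) = a**2 + 129 = 129 + a**2)
sqrt(K(-219)/(-18727) + (-8049 + 2670)/(17085 + g(-123))) = sqrt(-4*(-219)**2/(-18727) + (-8049 + 2670)/(17085 + (129 + (-123)**2))) = sqrt(-4*47961*(-1/18727) - 5379/(17085 + (129 + 15129))) = sqrt(-191844*(-1/18727) - 5379/(17085 + 15258)) = sqrt(191844/18727 - 5379/32343) = sqrt(191844/18727 - 5379*1/32343) = sqrt(191844/18727 - 1793/10781) = sqrt(2034692653/201895787) = sqrt(410795874480552911)/201895787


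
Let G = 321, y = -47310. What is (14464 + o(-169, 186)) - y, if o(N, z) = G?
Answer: 62095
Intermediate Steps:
o(N, z) = 321
(14464 + o(-169, 186)) - y = (14464 + 321) - 1*(-47310) = 14785 + 47310 = 62095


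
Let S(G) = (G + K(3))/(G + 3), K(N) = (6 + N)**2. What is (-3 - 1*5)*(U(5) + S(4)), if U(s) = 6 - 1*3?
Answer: -848/7 ≈ -121.14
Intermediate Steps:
U(s) = 3 (U(s) = 6 - 3 = 3)
S(G) = (81 + G)/(3 + G) (S(G) = (G + (6 + 3)**2)/(G + 3) = (G + 9**2)/(3 + G) = (G + 81)/(3 + G) = (81 + G)/(3 + G))
(-3 - 1*5)*(U(5) + S(4)) = (-3 - 1*5)*(3 + (81 + 4)/(3 + 4)) = (-3 - 5)*(3 + 85/7) = -8*(3 + (1/7)*85) = -8*(3 + 85/7) = -8*106/7 = -848/7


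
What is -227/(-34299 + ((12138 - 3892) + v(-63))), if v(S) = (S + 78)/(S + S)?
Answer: 9534/1094231 ≈ 0.0087130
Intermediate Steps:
v(S) = (78 + S)/(2*S) (v(S) = (78 + S)/((2*S)) = (78 + S)*(1/(2*S)) = (78 + S)/(2*S))
-227/(-34299 + ((12138 - 3892) + v(-63))) = -227/(-34299 + ((12138 - 3892) + (1/2)*(78 - 63)/(-63))) = -227/(-34299 + (8246 + (1/2)*(-1/63)*15)) = -227/(-34299 + (8246 - 5/42)) = -227/(-34299 + 346327/42) = -227/(-1094231/42) = -42/1094231*(-227) = 9534/1094231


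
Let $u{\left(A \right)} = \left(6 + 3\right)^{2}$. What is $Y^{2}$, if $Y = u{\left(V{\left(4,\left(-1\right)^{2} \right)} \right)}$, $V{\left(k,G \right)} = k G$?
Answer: $6561$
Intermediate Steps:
$V{\left(k,G \right)} = G k$
$u{\left(A \right)} = 81$ ($u{\left(A \right)} = 9^{2} = 81$)
$Y = 81$
$Y^{2} = 81^{2} = 6561$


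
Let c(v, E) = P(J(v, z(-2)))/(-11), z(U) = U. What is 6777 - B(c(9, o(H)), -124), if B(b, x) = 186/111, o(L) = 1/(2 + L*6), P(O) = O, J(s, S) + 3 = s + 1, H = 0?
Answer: 250687/37 ≈ 6775.3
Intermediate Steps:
J(s, S) = -2 + s (J(s, S) = -3 + (s + 1) = -3 + (1 + s) = -2 + s)
o(L) = 1/(2 + 6*L)
c(v, E) = 2/11 - v/11 (c(v, E) = (-2 + v)/(-11) = (-2 + v)*(-1/11) = 2/11 - v/11)
B(b, x) = 62/37 (B(b, x) = 186*(1/111) = 62/37)
6777 - B(c(9, o(H)), -124) = 6777 - 1*62/37 = 6777 - 62/37 = 250687/37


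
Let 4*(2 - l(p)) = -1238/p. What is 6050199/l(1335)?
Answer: 16154031330/5959 ≈ 2.7109e+6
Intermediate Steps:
l(p) = 2 + 619/(2*p) (l(p) = 2 - (-619)/(2*p) = 2 + 619/(2*p))
6050199/l(1335) = 6050199/(2 + (619/2)/1335) = 6050199/(2 + (619/2)*(1/1335)) = 6050199/(2 + 619/2670) = 6050199/(5959/2670) = 6050199*(2670/5959) = 16154031330/5959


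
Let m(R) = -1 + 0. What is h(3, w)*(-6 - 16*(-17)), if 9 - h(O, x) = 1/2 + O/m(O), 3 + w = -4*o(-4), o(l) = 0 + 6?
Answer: 3059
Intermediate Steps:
o(l) = 6
m(R) = -1
w = -27 (w = -3 - 4*6 = -3 - 24 = -27)
h(O, x) = 17/2 + O (h(O, x) = 9 - (1/2 + O/(-1)) = 9 - (1*(1/2) + O*(-1)) = 9 - (1/2 - O) = 9 + (-1/2 + O) = 17/2 + O)
h(3, w)*(-6 - 16*(-17)) = (17/2 + 3)*(-6 - 16*(-17)) = 23*(-6 + 272)/2 = (23/2)*266 = 3059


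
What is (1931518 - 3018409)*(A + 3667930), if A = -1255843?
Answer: -2621675651517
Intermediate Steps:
(1931518 - 3018409)*(A + 3667930) = (1931518 - 3018409)*(-1255843 + 3667930) = -1086891*2412087 = -2621675651517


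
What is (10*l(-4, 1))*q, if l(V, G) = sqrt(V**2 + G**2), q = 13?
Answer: 130*sqrt(17) ≈ 536.00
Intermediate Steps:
l(V, G) = sqrt(G**2 + V**2)
(10*l(-4, 1))*q = (10*sqrt(1**2 + (-4)**2))*13 = (10*sqrt(1 + 16))*13 = (10*sqrt(17))*13 = 130*sqrt(17)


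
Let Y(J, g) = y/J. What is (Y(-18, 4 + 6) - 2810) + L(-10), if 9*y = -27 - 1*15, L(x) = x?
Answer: -76133/27 ≈ -2819.7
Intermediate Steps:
y = -14/3 (y = (-27 - 1*15)/9 = (-27 - 15)/9 = (1/9)*(-42) = -14/3 ≈ -4.6667)
Y(J, g) = -14/(3*J)
(Y(-18, 4 + 6) - 2810) + L(-10) = (-14/3/(-18) - 2810) - 10 = (-14/3*(-1/18) - 2810) - 10 = (7/27 - 2810) - 10 = -75863/27 - 10 = -76133/27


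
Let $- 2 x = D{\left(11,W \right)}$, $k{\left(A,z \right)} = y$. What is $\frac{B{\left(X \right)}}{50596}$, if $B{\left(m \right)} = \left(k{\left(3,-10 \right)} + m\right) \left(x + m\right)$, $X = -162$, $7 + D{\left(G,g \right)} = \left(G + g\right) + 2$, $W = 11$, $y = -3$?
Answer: $\frac{56265}{101192} \approx 0.55602$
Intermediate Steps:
$k{\left(A,z \right)} = -3$
$D{\left(G,g \right)} = -5 + G + g$ ($D{\left(G,g \right)} = -7 + \left(\left(G + g\right) + 2\right) = -7 + \left(2 + G + g\right) = -5 + G + g$)
$x = - \frac{17}{2}$ ($x = - \frac{-5 + 11 + 11}{2} = \left(- \frac{1}{2}\right) 17 = - \frac{17}{2} \approx -8.5$)
$B{\left(m \right)} = \left(-3 + m\right) \left(- \frac{17}{2} + m\right)$
$\frac{B{\left(X \right)}}{50596} = \frac{\frac{51}{2} + \left(-162\right)^{2} - -1863}{50596} = \left(\frac{51}{2} + 26244 + 1863\right) \frac{1}{50596} = \frac{56265}{2} \cdot \frac{1}{50596} = \frac{56265}{101192}$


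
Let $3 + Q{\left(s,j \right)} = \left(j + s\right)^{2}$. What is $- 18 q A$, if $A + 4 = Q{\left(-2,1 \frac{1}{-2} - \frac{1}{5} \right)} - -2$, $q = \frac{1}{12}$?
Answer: $- \frac{687}{200} \approx -3.435$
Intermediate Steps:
$Q{\left(s,j \right)} = -3 + \left(j + s\right)^{2}$
$q = \frac{1}{12} \approx 0.083333$
$A = \frac{229}{100}$ ($A = -4 - \left(1 - \left(\left(1 \frac{1}{-2} - \frac{1}{5}\right) - 2\right)^{2}\right) = -4 + \left(\left(-3 + \left(\left(1 \left(- \frac{1}{2}\right) - \frac{1}{5}\right) - 2\right)^{2}\right) + 2\right) = -4 + \left(\left(-3 + \left(\left(- \frac{1}{2} - \frac{1}{5}\right) - 2\right)^{2}\right) + 2\right) = -4 + \left(\left(-3 + \left(- \frac{7}{10} - 2\right)^{2}\right) + 2\right) = -4 + \left(\left(-3 + \left(- \frac{27}{10}\right)^{2}\right) + 2\right) = -4 + \left(\left(-3 + \frac{729}{100}\right) + 2\right) = -4 + \left(\frac{429}{100} + 2\right) = -4 + \frac{629}{100} = \frac{229}{100} \approx 2.29$)
$- 18 q A = \left(-18\right) \frac{1}{12} \cdot \frac{229}{100} = \left(- \frac{3}{2}\right) \frac{229}{100} = - \frac{687}{200}$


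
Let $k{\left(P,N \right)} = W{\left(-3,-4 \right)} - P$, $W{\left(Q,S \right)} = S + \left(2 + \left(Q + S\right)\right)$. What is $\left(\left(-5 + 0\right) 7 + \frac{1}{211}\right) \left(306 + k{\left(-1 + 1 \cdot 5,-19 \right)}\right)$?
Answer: $- \frac{2163512}{211} \approx -10254.0$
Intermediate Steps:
$W{\left(Q,S \right)} = 2 + Q + 2 S$ ($W{\left(Q,S \right)} = S + \left(2 + Q + S\right) = 2 + Q + 2 S$)
$k{\left(P,N \right)} = -9 - P$ ($k{\left(P,N \right)} = \left(2 - 3 + 2 \left(-4\right)\right) - P = \left(2 - 3 - 8\right) - P = -9 - P$)
$\left(\left(-5 + 0\right) 7 + \frac{1}{211}\right) \left(306 + k{\left(-1 + 1 \cdot 5,-19 \right)}\right) = \left(\left(-5 + 0\right) 7 + \frac{1}{211}\right) \left(306 - \left(8 + 5\right)\right) = \left(\left(-5\right) 7 + \frac{1}{211}\right) \left(306 - 13\right) = \left(-35 + \frac{1}{211}\right) \left(306 - 13\right) = - \frac{7384 \left(306 - 13\right)}{211} = \left(- \frac{7384}{211}\right) 293 = - \frac{2163512}{211}$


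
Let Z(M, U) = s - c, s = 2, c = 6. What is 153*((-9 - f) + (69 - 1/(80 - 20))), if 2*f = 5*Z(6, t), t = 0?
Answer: 214149/20 ≈ 10707.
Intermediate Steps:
Z(M, U) = -4 (Z(M, U) = 2 - 1*6 = 2 - 6 = -4)
f = -10 (f = (5*(-4))/2 = (½)*(-20) = -10)
153*((-9 - f) + (69 - 1/(80 - 20))) = 153*((-9 - 1*(-10)) + (69 - 1/(80 - 20))) = 153*((-9 + 10) + (69 - 1/60)) = 153*(1 + (69 - 1*1/60)) = 153*(1 + (69 - 1/60)) = 153*(1 + 4139/60) = 153*(4199/60) = 214149/20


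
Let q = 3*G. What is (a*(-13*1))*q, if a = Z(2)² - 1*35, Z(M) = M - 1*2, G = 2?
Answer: 2730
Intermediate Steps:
Z(M) = -2 + M (Z(M) = M - 2 = -2 + M)
q = 6 (q = 3*2 = 6)
a = -35 (a = (-2 + 2)² - 1*35 = 0² - 35 = 0 - 35 = -35)
(a*(-13*1))*q = -(-455)*6 = -35*(-13)*6 = 455*6 = 2730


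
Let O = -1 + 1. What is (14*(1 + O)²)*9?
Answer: 126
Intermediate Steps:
O = 0
(14*(1 + O)²)*9 = (14*(1 + 0)²)*9 = (14*1²)*9 = (14*1)*9 = 14*9 = 126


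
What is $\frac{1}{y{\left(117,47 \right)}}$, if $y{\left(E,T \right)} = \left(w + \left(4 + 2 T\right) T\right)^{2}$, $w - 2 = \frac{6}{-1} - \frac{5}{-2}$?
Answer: $\frac{4}{84805681} \approx 4.7167 \cdot 10^{-8}$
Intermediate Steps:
$w = - \frac{3}{2}$ ($w = 2 + \left(\frac{6}{-1} - \frac{5}{-2}\right) = 2 + \left(6 \left(-1\right) - - \frac{5}{2}\right) = 2 + \left(-6 + \frac{5}{2}\right) = 2 - \frac{7}{2} = - \frac{3}{2} \approx -1.5$)
$y{\left(E,T \right)} = \left(- \frac{3}{2} + T \left(4 + 2 T\right)\right)^{2}$ ($y{\left(E,T \right)} = \left(- \frac{3}{2} + \left(4 + 2 T\right) T\right)^{2} = \left(- \frac{3}{2} + T \left(4 + 2 T\right)\right)^{2}$)
$\frac{1}{y{\left(117,47 \right)}} = \frac{1}{\frac{1}{4} \left(-3 + 4 \cdot 47^{2} + 8 \cdot 47\right)^{2}} = \frac{1}{\frac{1}{4} \left(-3 + 4 \cdot 2209 + 376\right)^{2}} = \frac{1}{\frac{1}{4} \left(-3 + 8836 + 376\right)^{2}} = \frac{1}{\frac{1}{4} \cdot 9209^{2}} = \frac{1}{\frac{1}{4} \cdot 84805681} = \frac{1}{\frac{84805681}{4}} = \frac{4}{84805681}$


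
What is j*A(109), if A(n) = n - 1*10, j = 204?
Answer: 20196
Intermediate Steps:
A(n) = -10 + n (A(n) = n - 10 = -10 + n)
j*A(109) = 204*(-10 + 109) = 204*99 = 20196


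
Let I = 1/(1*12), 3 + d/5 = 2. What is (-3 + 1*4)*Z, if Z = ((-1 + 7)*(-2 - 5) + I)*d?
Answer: 2515/12 ≈ 209.58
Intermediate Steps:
d = -5 (d = -15 + 5*2 = -15 + 10 = -5)
I = 1/12 (I = 1*(1/12) = 1/12 ≈ 0.083333)
Z = 2515/12 (Z = ((-1 + 7)*(-2 - 5) + 1/12)*(-5) = (6*(-7) + 1/12)*(-5) = (-42 + 1/12)*(-5) = -503/12*(-5) = 2515/12 ≈ 209.58)
(-3 + 1*4)*Z = (-3 + 1*4)*(2515/12) = (-3 + 4)*(2515/12) = 1*(2515/12) = 2515/12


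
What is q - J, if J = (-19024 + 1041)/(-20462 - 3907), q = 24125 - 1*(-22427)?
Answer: 1134407705/24369 ≈ 46551.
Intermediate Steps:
q = 46552 (q = 24125 + 22427 = 46552)
J = 17983/24369 (J = -17983/(-24369) = -17983*(-1/24369) = 17983/24369 ≈ 0.73795)
q - J = 46552 - 1*17983/24369 = 46552 - 17983/24369 = 1134407705/24369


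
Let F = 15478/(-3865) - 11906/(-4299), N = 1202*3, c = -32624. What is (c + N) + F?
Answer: -482173019662/16615635 ≈ -29019.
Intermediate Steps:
N = 3606
F = -20523232/16615635 (F = 15478*(-1/3865) - 11906*(-1/4299) = -15478/3865 + 11906/4299 = -20523232/16615635 ≈ -1.2352)
(c + N) + F = (-32624 + 3606) - 20523232/16615635 = -29018 - 20523232/16615635 = -482173019662/16615635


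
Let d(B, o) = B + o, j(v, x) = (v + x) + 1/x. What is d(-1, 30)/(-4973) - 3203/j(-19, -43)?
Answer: 684848974/13262991 ≈ 51.636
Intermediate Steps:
j(v, x) = v + x + 1/x
d(-1, 30)/(-4973) - 3203/j(-19, -43) = (-1 + 30)/(-4973) - 3203/(-19 - 43 + 1/(-43)) = 29*(-1/4973) - 3203/(-19 - 43 - 1/43) = -29/4973 - 3203/(-2667/43) = -29/4973 - 3203*(-43/2667) = -29/4973 + 137729/2667 = 684848974/13262991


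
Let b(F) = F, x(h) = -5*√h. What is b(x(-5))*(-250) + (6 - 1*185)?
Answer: -179 + 1250*I*√5 ≈ -179.0 + 2795.1*I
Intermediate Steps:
b(x(-5))*(-250) + (6 - 1*185) = -5*I*√5*(-250) + (6 - 1*185) = -5*I*√5*(-250) + (6 - 185) = -5*I*√5*(-250) - 179 = 1250*I*√5 - 179 = -179 + 1250*I*√5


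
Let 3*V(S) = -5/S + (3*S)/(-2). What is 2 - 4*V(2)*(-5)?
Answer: -104/3 ≈ -34.667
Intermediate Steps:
V(S) = -5/(3*S) - S/2 (V(S) = (-5/S + (3*S)/(-2))/3 = (-5/S + (3*S)*(-½))/3 = (-5/S - 3*S/2)/3 = -5/(3*S) - S/2)
2 - 4*V(2)*(-5) = 2 - 4*(-5/3/2 - ½*2)*(-5) = 2 - 4*(-5/3*½ - 1)*(-5) = 2 - 4*(-⅚ - 1)*(-5) = 2 - (-22)*(-5)/3 = 2 - 4*55/6 = 2 - 110/3 = -104/3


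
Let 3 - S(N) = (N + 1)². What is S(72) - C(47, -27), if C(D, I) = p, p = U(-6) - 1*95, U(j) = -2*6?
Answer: -5219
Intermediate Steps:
U(j) = -12
S(N) = 3 - (1 + N)² (S(N) = 3 - (N + 1)² = 3 - (1 + N)²)
p = -107 (p = -12 - 1*95 = -12 - 95 = -107)
C(D, I) = -107
S(72) - C(47, -27) = (3 - (1 + 72)²) - 1*(-107) = (3 - 1*73²) + 107 = (3 - 1*5329) + 107 = (3 - 5329) + 107 = -5326 + 107 = -5219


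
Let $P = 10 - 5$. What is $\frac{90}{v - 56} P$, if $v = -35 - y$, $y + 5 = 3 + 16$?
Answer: $- \frac{30}{7} \approx -4.2857$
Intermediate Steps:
$y = 14$ ($y = -5 + \left(3 + 16\right) = -5 + 19 = 14$)
$v = -49$ ($v = -35 - 14 = -49$)
$P = 5$
$\frac{90}{v - 56} P = \frac{90}{-49 - 56} \cdot 5 = \frac{90}{-105} \cdot 5 = 90 \left(- \frac{1}{105}\right) 5 = \left(- \frac{6}{7}\right) 5 = - \frac{30}{7}$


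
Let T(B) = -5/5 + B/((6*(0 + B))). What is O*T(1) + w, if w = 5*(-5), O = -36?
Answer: 5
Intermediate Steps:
w = -25
T(B) = -⅚ (T(B) = -5*⅕ + B/((6*B)) = -1 + B*(1/(6*B)) = -1 + ⅙ = -⅚)
O*T(1) + w = -36*(-⅚) - 25 = 30 - 25 = 5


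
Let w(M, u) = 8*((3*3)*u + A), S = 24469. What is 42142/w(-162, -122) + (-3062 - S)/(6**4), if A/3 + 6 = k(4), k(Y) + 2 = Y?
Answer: -692341/26640 ≈ -25.989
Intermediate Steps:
k(Y) = -2 + Y
A = -12 (A = -18 + 3*(-2 + 4) = -18 + 3*2 = -18 + 6 = -12)
w(M, u) = -96 + 72*u (w(M, u) = 8*((3*3)*u - 12) = 8*(9*u - 12) = 8*(-12 + 9*u) = -96 + 72*u)
42142/w(-162, -122) + (-3062 - S)/(6**4) = 42142/(-96 + 72*(-122)) + (-3062 - 1*24469)/(6**4) = 42142/(-96 - 8784) + (-3062 - 24469)/1296 = 42142/(-8880) - 27531*1/1296 = 42142*(-1/8880) - 3059/144 = -21071/4440 - 3059/144 = -692341/26640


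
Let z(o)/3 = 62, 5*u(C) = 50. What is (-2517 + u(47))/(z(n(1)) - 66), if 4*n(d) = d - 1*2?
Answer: -2507/120 ≈ -20.892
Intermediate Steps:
u(C) = 10 (u(C) = (⅕)*50 = 10)
n(d) = -½ + d/4 (n(d) = (d - 1*2)/4 = (d - 2)/4 = (-2 + d)/4 = -½ + d/4)
z(o) = 186 (z(o) = 3*62 = 186)
(-2517 + u(47))/(z(n(1)) - 66) = (-2517 + 10)/(186 - 66) = -2507/120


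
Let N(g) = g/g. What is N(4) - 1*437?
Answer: -436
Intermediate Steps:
N(g) = 1
N(4) - 1*437 = 1 - 1*437 = 1 - 437 = -436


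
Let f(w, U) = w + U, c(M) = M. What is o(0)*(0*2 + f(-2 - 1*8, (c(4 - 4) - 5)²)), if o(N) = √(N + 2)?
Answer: 15*√2 ≈ 21.213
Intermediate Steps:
o(N) = √(2 + N)
f(w, U) = U + w
o(0)*(0*2 + f(-2 - 1*8, (c(4 - 4) - 5)²)) = √(2 + 0)*(0*2 + (((4 - 4) - 5)² + (-2 - 1*8))) = √2*(0 + ((0 - 5)² + (-2 - 8))) = √2*(0 + ((-5)² - 10)) = √2*(0 + (25 - 10)) = √2*(0 + 15) = √2*15 = 15*√2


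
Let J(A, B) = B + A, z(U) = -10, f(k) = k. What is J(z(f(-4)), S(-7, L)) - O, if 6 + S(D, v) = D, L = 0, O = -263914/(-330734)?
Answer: -3935398/165367 ≈ -23.798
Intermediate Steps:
O = 131957/165367 (O = -263914*(-1/330734) = 131957/165367 ≈ 0.79796)
S(D, v) = -6 + D
J(A, B) = A + B
J(z(f(-4)), S(-7, L)) - O = (-10 + (-6 - 7)) - 1*131957/165367 = (-10 - 13) - 131957/165367 = -23 - 131957/165367 = -3935398/165367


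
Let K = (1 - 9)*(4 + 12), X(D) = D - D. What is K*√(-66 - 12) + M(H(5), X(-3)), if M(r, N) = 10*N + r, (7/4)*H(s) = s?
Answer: 20/7 - 128*I*√78 ≈ 2.8571 - 1130.5*I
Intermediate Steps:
H(s) = 4*s/7
X(D) = 0
K = -128 (K = -8*16 = -128)
M(r, N) = r + 10*N
K*√(-66 - 12) + M(H(5), X(-3)) = -128*√(-66 - 12) + ((4/7)*5 + 10*0) = -128*I*√78 + (20/7 + 0) = -128*I*√78 + 20/7 = 20/7 - 128*I*√78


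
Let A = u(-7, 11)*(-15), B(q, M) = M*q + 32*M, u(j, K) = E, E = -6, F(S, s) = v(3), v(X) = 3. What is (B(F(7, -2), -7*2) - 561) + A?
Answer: -961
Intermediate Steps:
F(S, s) = 3
u(j, K) = -6
B(q, M) = 32*M + M*q
A = 90 (A = -6*(-15) = 90)
(B(F(7, -2), -7*2) - 561) + A = ((-7*2)*(32 + 3) - 561) + 90 = (-14*35 - 561) + 90 = (-490 - 561) + 90 = -1051 + 90 = -961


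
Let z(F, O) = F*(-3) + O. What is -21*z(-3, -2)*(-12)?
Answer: 1764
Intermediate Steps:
z(F, O) = O - 3*F (z(F, O) = -3*F + O = O - 3*F)
-21*z(-3, -2)*(-12) = -21*(-2 - 3*(-3))*(-12) = -21*(-2 + 9)*(-12) = -21*7*(-12) = -147*(-12) = 1764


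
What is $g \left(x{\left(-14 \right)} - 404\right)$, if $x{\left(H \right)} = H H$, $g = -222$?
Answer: $46176$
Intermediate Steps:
$x{\left(H \right)} = H^{2}$
$g \left(x{\left(-14 \right)} - 404\right) = - 222 \left(\left(-14\right)^{2} - 404\right) = - 222 \left(196 - 404\right) = \left(-222\right) \left(-208\right) = 46176$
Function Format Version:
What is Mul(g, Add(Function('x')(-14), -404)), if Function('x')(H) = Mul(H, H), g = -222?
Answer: 46176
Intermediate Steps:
Function('x')(H) = Pow(H, 2)
Mul(g, Add(Function('x')(-14), -404)) = Mul(-222, Add(Pow(-14, 2), -404)) = Mul(-222, Add(196, -404)) = Mul(-222, -208) = 46176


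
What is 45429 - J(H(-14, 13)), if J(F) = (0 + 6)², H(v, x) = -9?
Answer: 45393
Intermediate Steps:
J(F) = 36 (J(F) = 6² = 36)
45429 - J(H(-14, 13)) = 45429 - 1*36 = 45429 - 36 = 45393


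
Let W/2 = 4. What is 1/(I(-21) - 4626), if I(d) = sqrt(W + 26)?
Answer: -2313/10699921 - sqrt(34)/21399842 ≈ -0.00021644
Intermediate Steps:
W = 8 (W = 2*4 = 8)
I(d) = sqrt(34) (I(d) = sqrt(8 + 26) = sqrt(34))
1/(I(-21) - 4626) = 1/(sqrt(34) - 4626) = 1/(-4626 + sqrt(34))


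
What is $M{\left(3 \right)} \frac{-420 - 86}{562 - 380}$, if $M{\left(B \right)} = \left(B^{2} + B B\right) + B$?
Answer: $- \frac{759}{13} \approx -58.385$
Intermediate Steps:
$M{\left(B \right)} = B + 2 B^{2}$ ($M{\left(B \right)} = \left(B^{2} + B^{2}\right) + B = 2 B^{2} + B = B + 2 B^{2}$)
$M{\left(3 \right)} \frac{-420 - 86}{562 - 380} = 3 \left(1 + 2 \cdot 3\right) \frac{-420 - 86}{562 - 380} = 3 \left(1 + 6\right) \left(- \frac{506}{182}\right) = 3 \cdot 7 \left(\left(-506\right) \frac{1}{182}\right) = 21 \left(- \frac{253}{91}\right) = - \frac{759}{13}$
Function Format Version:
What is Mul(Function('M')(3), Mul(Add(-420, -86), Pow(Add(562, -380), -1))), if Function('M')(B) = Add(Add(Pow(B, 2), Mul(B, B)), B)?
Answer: Rational(-759, 13) ≈ -58.385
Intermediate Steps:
Function('M')(B) = Add(B, Mul(2, Pow(B, 2))) (Function('M')(B) = Add(Add(Pow(B, 2), Pow(B, 2)), B) = Add(Mul(2, Pow(B, 2)), B) = Add(B, Mul(2, Pow(B, 2))))
Mul(Function('M')(3), Mul(Add(-420, -86), Pow(Add(562, -380), -1))) = Mul(Mul(3, Add(1, Mul(2, 3))), Mul(Add(-420, -86), Pow(Add(562, -380), -1))) = Mul(Mul(3, Add(1, 6)), Mul(-506, Pow(182, -1))) = Mul(Mul(3, 7), Mul(-506, Rational(1, 182))) = Mul(21, Rational(-253, 91)) = Rational(-759, 13)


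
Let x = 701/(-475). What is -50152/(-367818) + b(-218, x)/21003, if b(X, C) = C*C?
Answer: 39640189628003/290502771343125 ≈ 0.13645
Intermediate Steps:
x = -701/475 (x = 701*(-1/475) = -701/475 ≈ -1.4758)
b(X, C) = C**2
-50152/(-367818) + b(-218, x)/21003 = -50152/(-367818) + (-701/475)**2/21003 = -50152*(-1/367818) + (491401/225625)*(1/21003) = 25076/183909 + 491401/4738801875 = 39640189628003/290502771343125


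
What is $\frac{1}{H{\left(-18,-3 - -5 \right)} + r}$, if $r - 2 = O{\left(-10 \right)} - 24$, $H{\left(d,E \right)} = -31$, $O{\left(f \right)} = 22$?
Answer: $- \frac{1}{31} \approx -0.032258$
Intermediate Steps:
$r = 0$ ($r = 2 + \left(22 - 24\right) = 2 - 2 = 0$)
$\frac{1}{H{\left(-18,-3 - -5 \right)} + r} = \frac{1}{-31 + 0} = \frac{1}{-31} = - \frac{1}{31}$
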